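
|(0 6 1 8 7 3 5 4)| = 8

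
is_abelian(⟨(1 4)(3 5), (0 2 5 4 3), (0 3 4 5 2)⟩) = no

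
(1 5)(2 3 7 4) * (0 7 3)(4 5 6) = (0 7 5 1 6 4 2)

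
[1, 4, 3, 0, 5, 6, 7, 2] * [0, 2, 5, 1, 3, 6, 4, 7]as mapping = [0→2, 1→3, 2→1, 3→0, 4→6, 5→4, 6→7, 7→5]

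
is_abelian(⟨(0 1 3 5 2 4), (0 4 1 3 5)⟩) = no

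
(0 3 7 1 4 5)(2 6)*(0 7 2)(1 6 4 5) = (0 3 2 4 1 5 7 6)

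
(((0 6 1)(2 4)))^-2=(0 6 1)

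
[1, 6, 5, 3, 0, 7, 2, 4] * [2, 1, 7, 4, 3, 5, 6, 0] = [1, 6, 5, 4, 2, 0, 7, 3]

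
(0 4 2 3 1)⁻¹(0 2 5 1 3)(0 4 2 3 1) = (0 1 4 3 5)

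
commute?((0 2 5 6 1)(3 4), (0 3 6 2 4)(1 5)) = no:(0 2 5 6 1)(3 4) * (0 3 6 2 4)(1 5) = (0 4 6 5 2 1 3), (0 3 6 2 4)(1 5) * (0 2 5 6 1)(3 4) = (0 4 2 3 1 6 5)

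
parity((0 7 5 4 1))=even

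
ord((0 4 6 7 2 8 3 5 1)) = 9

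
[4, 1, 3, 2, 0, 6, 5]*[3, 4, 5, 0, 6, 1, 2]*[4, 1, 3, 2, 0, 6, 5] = [5, 0, 4, 6, 2, 3, 1]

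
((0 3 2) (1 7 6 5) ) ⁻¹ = (0 2 3) (1 5 6 7) 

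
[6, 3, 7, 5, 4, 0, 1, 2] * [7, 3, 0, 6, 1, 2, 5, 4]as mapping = [0→5, 1→6, 2→4, 3→2, 4→1, 5→7, 6→3, 7→0]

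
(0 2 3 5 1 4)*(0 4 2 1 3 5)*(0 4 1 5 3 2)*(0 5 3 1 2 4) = (0 3)(1 5 4 2)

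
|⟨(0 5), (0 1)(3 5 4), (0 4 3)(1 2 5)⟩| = 720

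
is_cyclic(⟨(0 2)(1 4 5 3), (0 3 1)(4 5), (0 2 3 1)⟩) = no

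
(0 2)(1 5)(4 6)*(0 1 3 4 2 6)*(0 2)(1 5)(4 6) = (0 4 2 5 3 6)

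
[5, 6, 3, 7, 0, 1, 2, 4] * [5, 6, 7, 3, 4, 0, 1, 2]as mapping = [0→0, 1→1, 2→3, 3→2, 4→5, 5→6, 6→7, 7→4]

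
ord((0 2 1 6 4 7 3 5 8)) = 9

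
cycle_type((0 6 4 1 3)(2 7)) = 2.5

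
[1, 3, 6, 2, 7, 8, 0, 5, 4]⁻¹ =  [6, 0, 3, 1, 8, 7, 2, 4, 5]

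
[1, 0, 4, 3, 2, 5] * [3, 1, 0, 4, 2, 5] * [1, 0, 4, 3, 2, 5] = [0, 3, 4, 2, 1, 5]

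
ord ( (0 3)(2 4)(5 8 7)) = 6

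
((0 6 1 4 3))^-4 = (0 6 1 4 3)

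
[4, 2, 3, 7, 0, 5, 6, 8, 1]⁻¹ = [4, 8, 1, 2, 0, 5, 6, 3, 7]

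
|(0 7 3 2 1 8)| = 6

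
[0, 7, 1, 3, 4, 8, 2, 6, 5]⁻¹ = [0, 2, 6, 3, 4, 8, 7, 1, 5]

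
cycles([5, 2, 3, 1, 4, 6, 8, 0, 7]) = (0 5 6 8 7)(1 2 3)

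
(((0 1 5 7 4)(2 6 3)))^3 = (0 7 1 4 5)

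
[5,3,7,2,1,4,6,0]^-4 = [1,7,5,0,2,3,6,4]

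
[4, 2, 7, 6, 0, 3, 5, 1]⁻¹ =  [4, 7, 1, 5, 0, 6, 3, 2]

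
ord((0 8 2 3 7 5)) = 6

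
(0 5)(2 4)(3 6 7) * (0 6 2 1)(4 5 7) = (0 7 3 2 5 6 4 1)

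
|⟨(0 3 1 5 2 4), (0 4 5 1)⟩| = 48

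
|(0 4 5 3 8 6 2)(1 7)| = 14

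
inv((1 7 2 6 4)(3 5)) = (1 4 6 2 7)(3 5)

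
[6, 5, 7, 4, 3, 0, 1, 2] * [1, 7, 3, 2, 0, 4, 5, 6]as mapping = [0→5, 1→4, 2→6, 3→0, 4→2, 5→1, 6→7, 7→3]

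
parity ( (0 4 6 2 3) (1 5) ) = odd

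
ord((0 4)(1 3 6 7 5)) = 10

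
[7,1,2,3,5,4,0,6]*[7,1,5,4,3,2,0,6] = [6,1,5,4,2,3,7,0]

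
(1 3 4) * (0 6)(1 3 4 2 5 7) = (0 6)(1 4 3 2 5 7)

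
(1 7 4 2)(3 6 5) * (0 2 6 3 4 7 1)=(0 2)(4 6 5)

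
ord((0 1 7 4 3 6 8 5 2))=9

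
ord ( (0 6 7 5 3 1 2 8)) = 8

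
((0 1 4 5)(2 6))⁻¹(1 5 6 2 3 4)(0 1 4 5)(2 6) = (0 2 6 3 5 4)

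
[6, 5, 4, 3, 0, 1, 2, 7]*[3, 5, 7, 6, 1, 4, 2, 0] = [2, 4, 1, 6, 3, 5, 7, 0]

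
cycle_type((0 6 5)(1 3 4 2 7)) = 3.5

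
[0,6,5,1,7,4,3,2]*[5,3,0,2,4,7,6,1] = [5,6,7,3,1,4,2,0]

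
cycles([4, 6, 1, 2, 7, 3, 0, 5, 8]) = (0 4 7 5 3 2 1 6)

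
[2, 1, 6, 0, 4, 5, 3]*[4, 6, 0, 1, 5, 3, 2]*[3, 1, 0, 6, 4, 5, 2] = [3, 2, 0, 4, 5, 6, 1]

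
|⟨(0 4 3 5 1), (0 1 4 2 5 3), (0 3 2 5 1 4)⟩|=720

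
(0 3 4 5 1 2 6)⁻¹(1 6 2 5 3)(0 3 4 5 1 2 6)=(0 6 1 4 2)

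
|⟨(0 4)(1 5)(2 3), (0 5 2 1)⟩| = 24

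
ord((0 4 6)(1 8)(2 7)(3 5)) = 6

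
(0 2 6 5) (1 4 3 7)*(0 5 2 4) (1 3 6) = (0 4 6 2 1) (3 7) 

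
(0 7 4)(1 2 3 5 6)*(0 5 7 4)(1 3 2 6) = (0 4 5 1 6 3 7)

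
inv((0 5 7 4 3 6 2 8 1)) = (0 1 8 2 6 3 4 7 5)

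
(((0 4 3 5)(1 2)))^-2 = (0 3)(4 5)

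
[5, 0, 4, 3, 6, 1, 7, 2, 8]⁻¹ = [1, 5, 7, 3, 2, 0, 4, 6, 8]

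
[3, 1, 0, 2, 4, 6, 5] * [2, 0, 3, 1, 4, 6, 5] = [1, 0, 2, 3, 4, 5, 6]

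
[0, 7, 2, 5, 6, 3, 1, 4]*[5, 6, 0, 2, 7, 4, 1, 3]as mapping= [0→5, 1→3, 2→0, 3→4, 4→1, 5→2, 6→6, 7→7]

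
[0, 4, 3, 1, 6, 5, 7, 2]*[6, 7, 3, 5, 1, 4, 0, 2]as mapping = [0→6, 1→1, 2→5, 3→7, 4→0, 5→4, 6→2, 7→3]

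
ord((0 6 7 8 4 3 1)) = 7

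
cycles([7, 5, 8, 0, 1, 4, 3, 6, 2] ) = (0 7 6 3)(1 5 4)(2 8)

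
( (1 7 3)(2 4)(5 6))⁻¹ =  (1 3 7)(2 4)(5 6)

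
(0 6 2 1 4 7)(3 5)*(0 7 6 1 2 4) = (0 1)(3 5)(4 6)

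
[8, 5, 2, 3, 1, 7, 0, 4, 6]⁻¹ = [6, 4, 2, 3, 7, 1, 8, 5, 0]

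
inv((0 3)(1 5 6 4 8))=(0 3)(1 8 4 6 5)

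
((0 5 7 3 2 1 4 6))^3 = (0 3 4 5 2 6 7 1)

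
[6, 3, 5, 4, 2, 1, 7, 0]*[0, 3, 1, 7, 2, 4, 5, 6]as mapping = [0→5, 1→7, 2→4, 3→2, 4→1, 5→3, 6→6, 7→0]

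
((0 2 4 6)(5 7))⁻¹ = (0 6 4 2)(5 7)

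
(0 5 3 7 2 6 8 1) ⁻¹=(0 1 8 6 2 7 3 5) 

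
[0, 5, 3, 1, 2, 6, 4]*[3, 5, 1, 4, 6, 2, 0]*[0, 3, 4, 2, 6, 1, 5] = [2, 4, 6, 1, 3, 0, 5]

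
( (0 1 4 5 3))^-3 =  (0 4 3 1 5)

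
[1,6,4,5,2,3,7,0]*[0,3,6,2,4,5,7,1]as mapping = [0→3,1→7,2→4,3→5,4→6,5→2,6→1,7→0]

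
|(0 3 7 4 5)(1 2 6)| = 15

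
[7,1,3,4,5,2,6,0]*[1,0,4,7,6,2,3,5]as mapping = [0→5,1→0,2→7,3→6,4→2,5→4,6→3,7→1]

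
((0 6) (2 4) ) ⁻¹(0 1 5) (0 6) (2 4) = (1 5 6) 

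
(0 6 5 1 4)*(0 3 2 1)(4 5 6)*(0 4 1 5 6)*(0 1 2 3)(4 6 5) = (0 2 4)(1 5 6)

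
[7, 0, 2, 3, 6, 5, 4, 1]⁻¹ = [1, 7, 2, 3, 6, 5, 4, 0]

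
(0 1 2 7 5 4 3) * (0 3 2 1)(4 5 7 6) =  (2 6 4)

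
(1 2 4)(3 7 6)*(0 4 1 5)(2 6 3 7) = (0 4 5)(1 6 7 3 2)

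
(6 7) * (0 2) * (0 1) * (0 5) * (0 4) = (0 2 1 5 4) (6 7) 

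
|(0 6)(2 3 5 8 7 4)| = 6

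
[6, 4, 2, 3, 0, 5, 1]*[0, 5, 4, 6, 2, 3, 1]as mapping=[0→1, 1→2, 2→4, 3→6, 4→0, 5→3, 6→5]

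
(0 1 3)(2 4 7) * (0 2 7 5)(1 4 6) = (0 4 5)(1 3 2 6)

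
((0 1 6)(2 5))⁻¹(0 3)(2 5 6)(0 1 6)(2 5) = (0 5 2)(1 3)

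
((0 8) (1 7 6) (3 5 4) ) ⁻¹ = (0 8) (1 6 7) (3 4 5) 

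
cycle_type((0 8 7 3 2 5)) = 6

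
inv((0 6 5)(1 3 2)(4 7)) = (0 5 6)(1 2 3)(4 7)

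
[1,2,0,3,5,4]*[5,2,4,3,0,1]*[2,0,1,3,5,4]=[1,5,4,3,0,2]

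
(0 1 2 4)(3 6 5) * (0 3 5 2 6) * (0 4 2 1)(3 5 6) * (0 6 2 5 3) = (0 6 1)(2 5)(3 4)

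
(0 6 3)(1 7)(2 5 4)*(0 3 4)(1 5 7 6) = (0 1 6 4 2 7 5)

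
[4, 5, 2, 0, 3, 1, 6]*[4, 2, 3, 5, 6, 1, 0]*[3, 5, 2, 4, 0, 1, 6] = [6, 5, 4, 0, 1, 2, 3]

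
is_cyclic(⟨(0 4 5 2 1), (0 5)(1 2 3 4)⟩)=no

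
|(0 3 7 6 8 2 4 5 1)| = 9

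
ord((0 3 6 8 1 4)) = 6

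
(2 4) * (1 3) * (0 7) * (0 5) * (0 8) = (0 7 5 8)(1 3)(2 4)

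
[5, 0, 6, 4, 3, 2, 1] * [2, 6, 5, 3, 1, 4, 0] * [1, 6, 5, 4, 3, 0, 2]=[3, 5, 1, 6, 4, 0, 2]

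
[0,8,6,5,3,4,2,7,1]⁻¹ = [0,8,6,4,5,3,2,7,1]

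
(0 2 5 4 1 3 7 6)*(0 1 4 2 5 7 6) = (0 5 2 7)(1 3 6)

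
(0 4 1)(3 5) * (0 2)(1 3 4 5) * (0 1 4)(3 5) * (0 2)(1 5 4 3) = (0 1)(2 5)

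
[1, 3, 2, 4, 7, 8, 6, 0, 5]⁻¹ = [7, 0, 2, 1, 3, 8, 6, 4, 5]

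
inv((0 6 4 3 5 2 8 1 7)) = (0 7 1 8 2 5 3 4 6)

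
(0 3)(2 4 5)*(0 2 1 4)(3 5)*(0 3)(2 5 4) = (0 4)(1 2 3 5)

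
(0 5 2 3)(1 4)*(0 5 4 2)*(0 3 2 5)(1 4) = (0 1 5 3)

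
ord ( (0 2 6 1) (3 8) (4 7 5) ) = 12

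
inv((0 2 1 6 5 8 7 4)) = (0 4 7 8 5 6 1 2)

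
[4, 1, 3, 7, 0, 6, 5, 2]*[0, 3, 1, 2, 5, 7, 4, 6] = [5, 3, 2, 6, 0, 4, 7, 1]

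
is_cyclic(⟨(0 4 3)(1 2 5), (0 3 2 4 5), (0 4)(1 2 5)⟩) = no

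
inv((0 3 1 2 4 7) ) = (0 7 4 2 1 3) 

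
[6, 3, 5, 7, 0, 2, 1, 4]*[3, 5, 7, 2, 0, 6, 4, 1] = [4, 2, 6, 1, 3, 7, 5, 0]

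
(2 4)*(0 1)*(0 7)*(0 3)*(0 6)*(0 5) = (0 1 7 3 6 5)(2 4)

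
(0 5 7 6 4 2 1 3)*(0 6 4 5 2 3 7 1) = (0 2)(1 7 4 3 6 5)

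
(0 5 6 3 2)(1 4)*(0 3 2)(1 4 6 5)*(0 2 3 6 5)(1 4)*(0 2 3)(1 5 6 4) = (0 1 6)(2 4 5)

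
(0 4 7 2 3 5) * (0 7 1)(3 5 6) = (0 4 1)(2 5 7)(3 6)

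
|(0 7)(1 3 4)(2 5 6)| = 6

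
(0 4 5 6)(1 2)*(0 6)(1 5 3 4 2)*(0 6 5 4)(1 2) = (0 1 2 4 3)(5 6)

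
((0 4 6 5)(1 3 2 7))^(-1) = (0 5 6 4)(1 7 2 3)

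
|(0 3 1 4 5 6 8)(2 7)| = 14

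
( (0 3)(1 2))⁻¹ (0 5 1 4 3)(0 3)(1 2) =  (0 3 5 2 4)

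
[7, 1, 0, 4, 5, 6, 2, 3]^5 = [6, 1, 5, 0, 7, 3, 4, 2]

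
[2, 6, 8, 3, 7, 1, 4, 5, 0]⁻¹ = [8, 5, 0, 3, 6, 7, 1, 4, 2]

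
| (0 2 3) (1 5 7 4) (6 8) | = 12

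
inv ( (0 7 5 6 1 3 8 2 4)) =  (0 4 2 8 3 1 6 5 7)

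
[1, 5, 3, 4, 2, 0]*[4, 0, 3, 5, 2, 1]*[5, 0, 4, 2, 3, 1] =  [5, 0, 1, 4, 2, 3]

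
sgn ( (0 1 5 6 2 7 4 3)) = -1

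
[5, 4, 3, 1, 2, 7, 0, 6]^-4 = [0, 1, 2, 3, 4, 5, 6, 7]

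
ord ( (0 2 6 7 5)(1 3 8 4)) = 20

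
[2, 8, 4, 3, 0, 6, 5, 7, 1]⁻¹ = [4, 8, 0, 3, 2, 6, 5, 7, 1]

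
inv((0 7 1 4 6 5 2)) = (0 2 5 6 4 1 7)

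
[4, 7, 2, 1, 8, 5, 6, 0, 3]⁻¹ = [7, 3, 2, 8, 0, 5, 6, 1, 4]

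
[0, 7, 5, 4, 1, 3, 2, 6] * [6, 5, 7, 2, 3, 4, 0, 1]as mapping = [0→6, 1→1, 2→4, 3→3, 4→5, 5→2, 6→7, 7→0]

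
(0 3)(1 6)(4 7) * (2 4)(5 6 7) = (0 3)(1 7 2 4 5 6)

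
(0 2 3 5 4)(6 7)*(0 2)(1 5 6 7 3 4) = (1 5)(2 4)(3 6)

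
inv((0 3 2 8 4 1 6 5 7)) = (0 7 5 6 1 4 8 2 3)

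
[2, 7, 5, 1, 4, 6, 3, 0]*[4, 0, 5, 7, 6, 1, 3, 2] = [5, 2, 1, 0, 6, 3, 7, 4]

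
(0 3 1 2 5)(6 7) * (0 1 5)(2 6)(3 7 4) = (0 7 2)(1 6 4 3 5)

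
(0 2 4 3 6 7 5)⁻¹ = (0 5 7 6 3 4 2)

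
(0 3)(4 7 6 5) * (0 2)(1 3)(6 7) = (0 1 3 2)(4 6 5)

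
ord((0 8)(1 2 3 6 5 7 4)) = 14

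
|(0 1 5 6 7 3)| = 6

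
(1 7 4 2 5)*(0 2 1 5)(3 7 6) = (0 2)(1 6 3 7 4)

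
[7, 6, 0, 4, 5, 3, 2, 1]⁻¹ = [2, 7, 6, 5, 3, 4, 1, 0]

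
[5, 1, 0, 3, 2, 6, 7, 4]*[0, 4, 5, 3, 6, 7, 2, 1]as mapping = [0→7, 1→4, 2→0, 3→3, 4→5, 5→2, 6→1, 7→6]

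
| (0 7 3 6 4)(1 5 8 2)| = 20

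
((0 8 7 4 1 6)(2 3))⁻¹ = (0 6 1 4 7 8)(2 3)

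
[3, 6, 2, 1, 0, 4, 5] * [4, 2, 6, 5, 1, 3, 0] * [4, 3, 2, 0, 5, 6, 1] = [6, 4, 1, 2, 5, 3, 0]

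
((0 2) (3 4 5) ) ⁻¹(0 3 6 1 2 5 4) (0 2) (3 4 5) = (0 3 5 2 4 6 1) 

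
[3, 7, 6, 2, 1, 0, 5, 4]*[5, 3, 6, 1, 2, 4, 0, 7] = [1, 7, 0, 6, 3, 5, 4, 2]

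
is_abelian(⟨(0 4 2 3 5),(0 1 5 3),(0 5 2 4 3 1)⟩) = no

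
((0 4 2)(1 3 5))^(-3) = ()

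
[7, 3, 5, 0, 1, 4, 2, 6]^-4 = [5, 6, 3, 2, 7, 0, 1, 4]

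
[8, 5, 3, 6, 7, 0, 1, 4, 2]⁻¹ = [5, 6, 8, 2, 7, 1, 3, 4, 0]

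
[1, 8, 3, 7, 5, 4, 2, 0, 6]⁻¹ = [7, 0, 6, 2, 5, 4, 8, 3, 1]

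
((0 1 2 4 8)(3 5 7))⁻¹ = (0 8 4 2 1)(3 7 5)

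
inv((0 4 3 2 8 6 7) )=(0 7 6 8 2 3 4) 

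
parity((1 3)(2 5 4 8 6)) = odd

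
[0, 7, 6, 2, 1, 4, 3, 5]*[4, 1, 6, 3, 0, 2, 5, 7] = [4, 7, 5, 6, 1, 0, 3, 2]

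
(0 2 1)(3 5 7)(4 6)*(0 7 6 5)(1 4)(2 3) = (0 3)(1 7 2 4 5 6)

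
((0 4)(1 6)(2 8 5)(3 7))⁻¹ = (0 4)(1 6)(2 5 8)(3 7)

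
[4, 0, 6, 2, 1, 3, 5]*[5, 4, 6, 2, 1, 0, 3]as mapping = [0→1, 1→5, 2→3, 3→6, 4→4, 5→2, 6→0]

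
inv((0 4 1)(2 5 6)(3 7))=(0 1 4)(2 6 5)(3 7)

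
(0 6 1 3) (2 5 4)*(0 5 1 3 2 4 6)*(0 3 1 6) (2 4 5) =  (0 3 2 6 1 4 5) 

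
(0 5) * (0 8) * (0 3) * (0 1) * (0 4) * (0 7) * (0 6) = (0 5 8 3 1 4 7 6)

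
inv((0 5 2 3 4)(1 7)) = (0 4 3 2 5)(1 7)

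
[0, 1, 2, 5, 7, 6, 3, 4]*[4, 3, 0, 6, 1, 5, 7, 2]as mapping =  [0→4, 1→3, 2→0, 3→5, 4→2, 5→7, 6→6, 7→1]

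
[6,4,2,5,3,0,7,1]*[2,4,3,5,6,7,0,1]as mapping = [0→0,1→6,2→3,3→7,4→5,5→2,6→1,7→4]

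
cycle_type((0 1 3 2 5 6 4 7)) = 8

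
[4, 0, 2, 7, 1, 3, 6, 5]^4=[4, 0, 2, 7, 1, 3, 6, 5]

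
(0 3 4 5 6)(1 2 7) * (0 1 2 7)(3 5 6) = (0 5 3 4 6 1 7 2)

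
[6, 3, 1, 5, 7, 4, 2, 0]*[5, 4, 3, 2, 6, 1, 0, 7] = [0, 2, 4, 1, 7, 6, 3, 5]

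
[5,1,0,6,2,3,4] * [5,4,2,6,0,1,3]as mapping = [0→1,1→4,2→5,3→3,4→2,5→6,6→0]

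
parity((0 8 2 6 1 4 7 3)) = odd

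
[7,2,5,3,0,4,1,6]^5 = [5,7,6,3,2,1,0,4]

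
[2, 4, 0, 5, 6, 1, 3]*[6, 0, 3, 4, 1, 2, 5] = [3, 1, 6, 2, 5, 0, 4]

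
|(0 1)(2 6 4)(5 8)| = 6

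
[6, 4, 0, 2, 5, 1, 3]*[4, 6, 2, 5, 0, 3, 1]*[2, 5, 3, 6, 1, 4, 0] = [5, 2, 1, 3, 6, 0, 4]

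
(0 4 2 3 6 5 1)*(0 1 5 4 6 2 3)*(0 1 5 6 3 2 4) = (0 3 4 2 1 5 6)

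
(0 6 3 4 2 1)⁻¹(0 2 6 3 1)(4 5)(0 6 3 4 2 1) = (0 6 1 3 4)(2 5)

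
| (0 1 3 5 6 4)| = 6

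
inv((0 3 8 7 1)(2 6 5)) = (0 1 7 8 3)(2 5 6)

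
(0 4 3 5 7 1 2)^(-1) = (0 2 1 7 5 3 4)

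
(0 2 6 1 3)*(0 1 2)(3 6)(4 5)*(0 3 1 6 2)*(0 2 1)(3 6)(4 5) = (0 6 2)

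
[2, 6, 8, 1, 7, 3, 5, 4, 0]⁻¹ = [8, 3, 0, 5, 7, 6, 1, 4, 2]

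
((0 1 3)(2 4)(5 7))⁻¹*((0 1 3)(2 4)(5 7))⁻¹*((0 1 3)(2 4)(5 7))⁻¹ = (2 4)(5 7)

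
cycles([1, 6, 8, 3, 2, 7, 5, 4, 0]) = (0 1 6 5 7 4 2 8)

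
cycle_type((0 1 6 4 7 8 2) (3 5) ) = 2.7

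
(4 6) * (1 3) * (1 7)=(1 3 7)(4 6)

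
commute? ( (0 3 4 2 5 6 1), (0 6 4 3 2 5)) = no: (0 3 4 2 5 6 1)*(0 6 4 3 2 5) = (0 2)(1 6)(4 5), (0 6 4 3 2 5)*(0 3 4 2 5 6 1) = (0 1)(2 6)(3 5)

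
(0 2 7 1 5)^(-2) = (0 1 2 5 7)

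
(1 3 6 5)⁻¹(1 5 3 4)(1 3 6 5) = (1 6 4 3)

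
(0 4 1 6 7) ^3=(0 6 4 7 1) 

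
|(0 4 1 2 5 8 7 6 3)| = 9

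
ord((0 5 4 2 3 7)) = 6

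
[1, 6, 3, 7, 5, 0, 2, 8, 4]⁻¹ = [5, 0, 6, 2, 8, 4, 1, 3, 7]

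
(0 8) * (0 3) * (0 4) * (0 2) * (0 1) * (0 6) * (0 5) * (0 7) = (0 8 3 4 2 1 6 5 7)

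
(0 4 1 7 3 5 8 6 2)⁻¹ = (0 2 6 8 5 3 7 1 4)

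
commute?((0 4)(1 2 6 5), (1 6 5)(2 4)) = no:(0 4)(1 2 6 5)*(1 6 5)(2 4) = (0 2 5 6 1 4), (1 6 5)(2 4)*(0 4)(1 2 6 5) = (0 4 6 1 5 2)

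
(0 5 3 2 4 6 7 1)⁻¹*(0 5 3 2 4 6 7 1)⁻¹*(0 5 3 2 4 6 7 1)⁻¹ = (0 6 3 1 4 5 7 2)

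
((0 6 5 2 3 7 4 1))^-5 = (0 2 4 6 3 1 5 7)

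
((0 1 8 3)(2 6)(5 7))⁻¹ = (0 3 8 1)(2 6)(5 7)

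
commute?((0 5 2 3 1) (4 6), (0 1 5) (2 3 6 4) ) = no:(0 5 2 3 1) (4 6)*(0 1 5) (2 3 6 4) = (2 6) (3 5), (0 1 5) (2 3 6 4)*(0 5 2 3 1) (4 6) = (1 2) (3 4) 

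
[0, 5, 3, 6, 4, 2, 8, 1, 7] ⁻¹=[0, 7, 5, 2, 4, 1, 3, 8, 6] 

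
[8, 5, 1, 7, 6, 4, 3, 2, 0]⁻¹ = [8, 2, 7, 6, 5, 1, 4, 3, 0]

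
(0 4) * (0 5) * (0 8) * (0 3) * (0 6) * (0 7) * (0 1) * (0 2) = (0 4 5 8 3 6 7 1 2)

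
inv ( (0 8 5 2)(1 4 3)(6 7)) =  (0 2 5 8)(1 3 4)(6 7)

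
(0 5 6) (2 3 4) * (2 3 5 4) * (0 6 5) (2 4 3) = (0 3 4 2) 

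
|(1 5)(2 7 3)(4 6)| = 6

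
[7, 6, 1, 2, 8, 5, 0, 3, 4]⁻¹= [6, 2, 3, 7, 8, 5, 1, 0, 4]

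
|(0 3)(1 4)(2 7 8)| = 6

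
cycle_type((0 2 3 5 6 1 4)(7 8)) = 2.7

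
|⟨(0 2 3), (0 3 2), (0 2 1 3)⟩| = 24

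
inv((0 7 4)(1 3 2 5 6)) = (0 4 7)(1 6 5 2 3)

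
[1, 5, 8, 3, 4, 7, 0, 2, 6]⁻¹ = [6, 0, 7, 3, 4, 1, 8, 5, 2]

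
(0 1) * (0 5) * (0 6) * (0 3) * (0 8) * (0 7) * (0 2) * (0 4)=(0 1 5 6 3 8 7 2 4)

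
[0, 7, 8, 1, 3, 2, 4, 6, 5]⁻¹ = [0, 3, 5, 4, 6, 8, 7, 1, 2]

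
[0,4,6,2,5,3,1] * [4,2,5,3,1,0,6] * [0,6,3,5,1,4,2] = [1,6,2,4,0,5,3]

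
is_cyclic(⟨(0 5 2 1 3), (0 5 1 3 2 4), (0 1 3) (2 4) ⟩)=no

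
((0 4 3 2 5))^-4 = (0 4 3 2 5)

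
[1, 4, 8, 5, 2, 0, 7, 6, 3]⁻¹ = [5, 0, 4, 8, 1, 3, 7, 6, 2]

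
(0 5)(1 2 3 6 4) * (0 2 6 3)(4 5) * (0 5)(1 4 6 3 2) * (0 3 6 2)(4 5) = (0 2 4 5 1 6 3)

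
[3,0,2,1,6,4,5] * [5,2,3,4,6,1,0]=[4,5,3,2,0,6,1]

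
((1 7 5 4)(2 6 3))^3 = (1 4 5 7)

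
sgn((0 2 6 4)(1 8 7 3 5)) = -1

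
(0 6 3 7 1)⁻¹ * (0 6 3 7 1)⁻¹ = (0 7 6 1 3)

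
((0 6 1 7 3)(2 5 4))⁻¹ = (0 3 7 1 6)(2 4 5)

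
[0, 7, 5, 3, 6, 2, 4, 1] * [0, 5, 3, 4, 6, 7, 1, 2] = [0, 2, 7, 4, 1, 3, 6, 5]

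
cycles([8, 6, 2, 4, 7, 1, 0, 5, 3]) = (0 8 3 4 7 5 1 6)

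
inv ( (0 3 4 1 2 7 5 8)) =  (0 8 5 7 2 1 4 3)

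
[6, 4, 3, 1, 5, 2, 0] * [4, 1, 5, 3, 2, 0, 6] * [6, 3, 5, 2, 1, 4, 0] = [0, 5, 2, 3, 6, 4, 1]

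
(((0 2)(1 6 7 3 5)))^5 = (0 2)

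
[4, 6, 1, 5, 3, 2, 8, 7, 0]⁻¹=[8, 2, 5, 4, 0, 3, 1, 7, 6]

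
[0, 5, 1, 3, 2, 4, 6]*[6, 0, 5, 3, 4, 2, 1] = [6, 2, 0, 3, 5, 4, 1] 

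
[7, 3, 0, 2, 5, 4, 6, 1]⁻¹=[2, 7, 3, 1, 5, 4, 6, 0]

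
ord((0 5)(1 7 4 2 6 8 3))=14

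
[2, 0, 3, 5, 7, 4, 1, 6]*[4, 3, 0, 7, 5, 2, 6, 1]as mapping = [0→0, 1→4, 2→7, 3→2, 4→1, 5→5, 6→3, 7→6]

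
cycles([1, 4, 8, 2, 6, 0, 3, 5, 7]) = (0 1 4 6 3 2 8 7 5)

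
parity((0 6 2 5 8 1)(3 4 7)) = odd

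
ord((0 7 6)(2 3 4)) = 3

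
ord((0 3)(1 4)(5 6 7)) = 6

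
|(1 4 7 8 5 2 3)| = 7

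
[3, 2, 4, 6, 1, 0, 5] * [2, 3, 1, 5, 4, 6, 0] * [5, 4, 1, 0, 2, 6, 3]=[6, 4, 2, 5, 0, 1, 3]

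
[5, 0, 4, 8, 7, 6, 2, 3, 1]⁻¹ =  [1, 8, 6, 7, 2, 0, 5, 4, 3]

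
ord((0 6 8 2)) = 4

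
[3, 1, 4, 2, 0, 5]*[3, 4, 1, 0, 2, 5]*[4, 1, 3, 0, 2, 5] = [4, 2, 3, 1, 0, 5]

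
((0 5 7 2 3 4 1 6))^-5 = (0 2 1 5 3 6 7 4)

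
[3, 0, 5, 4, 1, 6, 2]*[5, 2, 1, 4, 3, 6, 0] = [4, 5, 6, 3, 2, 0, 1]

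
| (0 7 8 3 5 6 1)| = 7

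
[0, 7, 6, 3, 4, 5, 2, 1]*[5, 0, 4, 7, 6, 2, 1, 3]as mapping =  [0→5, 1→3, 2→1, 3→7, 4→6, 5→2, 6→4, 7→0]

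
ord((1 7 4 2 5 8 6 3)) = 8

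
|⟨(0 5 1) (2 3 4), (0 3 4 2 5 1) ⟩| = 24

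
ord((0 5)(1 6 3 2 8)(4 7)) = 10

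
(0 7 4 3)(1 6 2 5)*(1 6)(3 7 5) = (0 5 6 2 3)(4 7)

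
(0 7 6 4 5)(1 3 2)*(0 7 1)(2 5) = (0 1 3 5 7 6 4 2)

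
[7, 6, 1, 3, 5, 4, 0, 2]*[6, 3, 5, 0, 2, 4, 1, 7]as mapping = [0→7, 1→1, 2→3, 3→0, 4→4, 5→2, 6→6, 7→5]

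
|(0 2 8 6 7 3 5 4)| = 8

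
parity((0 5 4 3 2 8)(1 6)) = even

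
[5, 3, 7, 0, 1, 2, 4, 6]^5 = [4, 7, 3, 6, 2, 1, 5, 0]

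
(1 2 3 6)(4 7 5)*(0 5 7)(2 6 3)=(0 5 4)(1 6)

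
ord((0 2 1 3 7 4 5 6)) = 8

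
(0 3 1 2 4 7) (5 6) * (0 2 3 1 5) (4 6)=(0 1 3 5 4 7 2 6) 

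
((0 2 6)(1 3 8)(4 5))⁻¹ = (0 6 2)(1 8 3)(4 5)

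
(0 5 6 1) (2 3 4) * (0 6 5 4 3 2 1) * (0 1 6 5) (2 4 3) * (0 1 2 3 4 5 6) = (0 4) (1 6 2 5) 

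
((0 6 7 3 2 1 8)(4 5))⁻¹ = (0 8 1 2 3 7 6)(4 5)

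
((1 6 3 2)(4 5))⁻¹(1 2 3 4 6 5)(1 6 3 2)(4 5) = (1 2 5 3 4 6)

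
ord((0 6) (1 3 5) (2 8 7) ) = 6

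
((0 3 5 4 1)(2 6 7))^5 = (2 7 6)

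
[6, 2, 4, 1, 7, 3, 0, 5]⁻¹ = [6, 3, 1, 5, 2, 7, 0, 4]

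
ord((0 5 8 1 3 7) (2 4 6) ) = 6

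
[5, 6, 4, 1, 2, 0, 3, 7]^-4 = [0, 3, 2, 6, 4, 5, 1, 7]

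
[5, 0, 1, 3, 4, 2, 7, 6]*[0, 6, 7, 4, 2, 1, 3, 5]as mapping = [0→1, 1→0, 2→6, 3→4, 4→2, 5→7, 6→5, 7→3]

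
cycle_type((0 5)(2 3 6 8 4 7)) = 2.6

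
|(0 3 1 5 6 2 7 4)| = 8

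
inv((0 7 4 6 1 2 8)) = (0 8 2 1 6 4 7)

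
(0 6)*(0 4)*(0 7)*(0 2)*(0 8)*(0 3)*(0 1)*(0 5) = (0 6 4 7 2 8 3 1 5)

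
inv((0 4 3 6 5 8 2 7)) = (0 7 2 8 5 6 3 4)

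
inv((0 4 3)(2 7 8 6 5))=(0 3 4)(2 5 6 8 7)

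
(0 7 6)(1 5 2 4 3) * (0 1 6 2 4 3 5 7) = (1 7 2 3 6)(4 5)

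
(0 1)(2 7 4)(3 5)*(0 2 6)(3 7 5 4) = (0 1 2 5 7 3 4 6)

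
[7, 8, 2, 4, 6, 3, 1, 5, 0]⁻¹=[8, 6, 2, 5, 3, 7, 4, 0, 1]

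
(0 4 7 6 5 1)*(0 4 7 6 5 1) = (0 7 5)(1 4 6)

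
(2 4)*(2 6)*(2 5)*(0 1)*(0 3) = (0 1 3)(2 4 6 5)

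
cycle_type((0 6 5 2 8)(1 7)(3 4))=2^2.5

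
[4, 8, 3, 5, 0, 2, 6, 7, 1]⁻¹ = [4, 8, 5, 2, 0, 3, 6, 7, 1]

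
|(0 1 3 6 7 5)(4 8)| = 6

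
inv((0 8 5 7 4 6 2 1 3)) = (0 3 1 2 6 4 7 5 8)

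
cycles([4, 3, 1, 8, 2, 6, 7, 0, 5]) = (0 4 2 1 3 8 5 6 7)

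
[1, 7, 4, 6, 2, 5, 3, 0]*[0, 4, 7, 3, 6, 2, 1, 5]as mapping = [0→4, 1→5, 2→6, 3→1, 4→7, 5→2, 6→3, 7→0]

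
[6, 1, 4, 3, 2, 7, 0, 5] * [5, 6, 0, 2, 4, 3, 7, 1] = [7, 6, 4, 2, 0, 1, 5, 3]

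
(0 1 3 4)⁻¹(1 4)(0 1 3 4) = (0 3)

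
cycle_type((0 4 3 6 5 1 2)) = 7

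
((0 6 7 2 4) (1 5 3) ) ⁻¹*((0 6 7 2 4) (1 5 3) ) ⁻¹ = (0 2 6 4 7) (1 5 3) 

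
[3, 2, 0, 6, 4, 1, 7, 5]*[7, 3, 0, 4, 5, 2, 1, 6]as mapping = [0→4, 1→0, 2→7, 3→1, 4→5, 5→3, 6→6, 7→2]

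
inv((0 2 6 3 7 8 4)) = (0 4 8 7 3 6 2)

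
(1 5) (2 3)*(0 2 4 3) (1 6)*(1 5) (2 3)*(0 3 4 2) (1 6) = (0 4) (1 6 5) (2 3) 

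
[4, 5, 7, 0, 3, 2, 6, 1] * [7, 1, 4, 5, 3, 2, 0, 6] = [3, 2, 6, 7, 5, 4, 0, 1]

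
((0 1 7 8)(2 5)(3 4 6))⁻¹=(0 8 7 1)(2 5)(3 6 4)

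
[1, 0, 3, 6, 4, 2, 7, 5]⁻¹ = [1, 0, 5, 2, 4, 7, 3, 6]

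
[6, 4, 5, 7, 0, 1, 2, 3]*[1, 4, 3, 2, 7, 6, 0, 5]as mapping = [0→0, 1→7, 2→6, 3→5, 4→1, 5→4, 6→3, 7→2]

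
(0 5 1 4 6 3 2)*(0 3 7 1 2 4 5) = (1 5 2 3 4 6 7)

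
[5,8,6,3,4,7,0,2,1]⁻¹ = [6,8,7,3,4,0,2,5,1]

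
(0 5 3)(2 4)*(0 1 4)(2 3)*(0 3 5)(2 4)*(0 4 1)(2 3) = (0 4 5 1 3)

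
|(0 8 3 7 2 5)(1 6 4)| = 6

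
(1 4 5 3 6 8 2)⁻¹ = (1 2 8 6 3 5 4)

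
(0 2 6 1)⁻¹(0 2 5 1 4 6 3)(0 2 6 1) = (0 4 1 3 2 6 5)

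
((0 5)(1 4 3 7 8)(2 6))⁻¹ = (0 5)(1 8 7 3 4)(2 6)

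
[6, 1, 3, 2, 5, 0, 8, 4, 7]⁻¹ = [5, 1, 3, 2, 7, 4, 0, 8, 6]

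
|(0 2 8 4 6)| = 5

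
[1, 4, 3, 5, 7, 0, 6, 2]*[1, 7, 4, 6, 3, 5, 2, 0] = [7, 3, 6, 5, 0, 1, 2, 4]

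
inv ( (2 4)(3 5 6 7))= (2 4)(3 7 6 5)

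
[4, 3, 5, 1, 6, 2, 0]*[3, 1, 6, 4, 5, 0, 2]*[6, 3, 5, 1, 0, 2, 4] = [2, 0, 6, 3, 5, 4, 1]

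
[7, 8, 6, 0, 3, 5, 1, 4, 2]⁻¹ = [3, 6, 8, 4, 7, 5, 2, 0, 1]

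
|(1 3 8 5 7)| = 5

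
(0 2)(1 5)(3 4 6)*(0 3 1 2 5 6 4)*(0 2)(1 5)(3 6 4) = (0 1 4 3 2 6 5)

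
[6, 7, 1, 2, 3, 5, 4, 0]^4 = [2, 4, 6, 0, 7, 5, 1, 3]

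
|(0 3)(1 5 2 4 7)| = 10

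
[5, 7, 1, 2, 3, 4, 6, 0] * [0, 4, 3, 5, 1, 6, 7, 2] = [6, 2, 4, 3, 5, 1, 7, 0]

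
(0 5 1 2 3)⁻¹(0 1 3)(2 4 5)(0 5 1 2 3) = (0 5 2)(1 3 4)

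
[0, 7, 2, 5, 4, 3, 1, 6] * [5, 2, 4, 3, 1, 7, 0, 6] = [5, 6, 4, 7, 1, 3, 2, 0]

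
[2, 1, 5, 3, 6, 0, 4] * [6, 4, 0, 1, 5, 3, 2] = [0, 4, 3, 1, 2, 6, 5]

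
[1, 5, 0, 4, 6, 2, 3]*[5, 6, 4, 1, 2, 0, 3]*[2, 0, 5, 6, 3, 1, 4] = [4, 2, 1, 5, 6, 3, 0]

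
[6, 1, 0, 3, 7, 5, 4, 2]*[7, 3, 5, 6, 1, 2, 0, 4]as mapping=[0→0, 1→3, 2→7, 3→6, 4→4, 5→2, 6→1, 7→5]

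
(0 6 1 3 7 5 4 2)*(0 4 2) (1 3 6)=(0 1 6 3 7 5 2 4) 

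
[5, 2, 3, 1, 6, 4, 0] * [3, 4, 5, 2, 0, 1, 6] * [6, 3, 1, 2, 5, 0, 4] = [3, 0, 1, 5, 4, 6, 2]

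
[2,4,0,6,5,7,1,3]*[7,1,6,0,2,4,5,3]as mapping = [0→6,1→2,2→7,3→5,4→4,5→3,6→1,7→0]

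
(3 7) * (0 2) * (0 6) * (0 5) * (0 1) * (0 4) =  (0 2 6 5 1 4)(3 7)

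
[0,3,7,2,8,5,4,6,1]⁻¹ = [0,8,3,1,6,5,7,2,4]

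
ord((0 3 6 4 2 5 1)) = 7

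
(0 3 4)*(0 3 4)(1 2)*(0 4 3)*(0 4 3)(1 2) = ()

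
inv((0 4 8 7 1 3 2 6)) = (0 6 2 3 1 7 8 4)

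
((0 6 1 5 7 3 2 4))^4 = (0 7)(1 2)(3 6)(4 5)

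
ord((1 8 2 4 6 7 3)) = 7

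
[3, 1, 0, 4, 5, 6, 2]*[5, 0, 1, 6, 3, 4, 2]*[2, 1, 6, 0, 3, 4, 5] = [5, 2, 4, 0, 3, 6, 1]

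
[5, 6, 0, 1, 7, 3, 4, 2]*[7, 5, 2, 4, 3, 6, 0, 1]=[6, 0, 7, 5, 1, 4, 3, 2]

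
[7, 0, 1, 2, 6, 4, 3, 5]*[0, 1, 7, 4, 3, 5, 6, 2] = [2, 0, 1, 7, 6, 3, 4, 5]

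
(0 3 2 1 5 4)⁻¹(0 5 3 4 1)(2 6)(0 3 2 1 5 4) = (0 5 3 4 2)(1 6)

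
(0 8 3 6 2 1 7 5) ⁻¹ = (0 5 7 1 2 6 3 8) 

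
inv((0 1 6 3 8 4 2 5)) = (0 5 2 4 8 3 6 1)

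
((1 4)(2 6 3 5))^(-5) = (1 4)(2 5 3 6)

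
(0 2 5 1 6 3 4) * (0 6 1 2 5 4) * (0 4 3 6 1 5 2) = (0 2 3 4 1 5)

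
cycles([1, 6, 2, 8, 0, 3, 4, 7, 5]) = (0 1 6 4)(3 8 5)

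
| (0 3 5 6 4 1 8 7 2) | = 9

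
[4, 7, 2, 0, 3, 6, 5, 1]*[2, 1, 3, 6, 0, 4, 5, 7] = [0, 7, 3, 2, 6, 5, 4, 1]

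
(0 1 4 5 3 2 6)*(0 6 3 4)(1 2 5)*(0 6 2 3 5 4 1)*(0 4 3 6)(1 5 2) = (0 6 1)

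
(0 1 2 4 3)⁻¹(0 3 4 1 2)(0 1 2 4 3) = (0 3 2 4 1)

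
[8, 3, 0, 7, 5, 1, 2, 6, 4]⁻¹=[2, 5, 6, 1, 8, 4, 7, 3, 0]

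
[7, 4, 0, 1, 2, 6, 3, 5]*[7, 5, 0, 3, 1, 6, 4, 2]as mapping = [0→2, 1→1, 2→7, 3→5, 4→0, 5→4, 6→3, 7→6]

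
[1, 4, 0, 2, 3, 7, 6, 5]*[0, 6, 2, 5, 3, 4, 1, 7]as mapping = [0→6, 1→3, 2→0, 3→2, 4→5, 5→7, 6→1, 7→4]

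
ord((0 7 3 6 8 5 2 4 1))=9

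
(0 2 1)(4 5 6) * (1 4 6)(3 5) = (0 2 4 3 5 1)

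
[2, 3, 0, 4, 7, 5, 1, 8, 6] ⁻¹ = [2, 6, 0, 1, 3, 5, 8, 4, 7] 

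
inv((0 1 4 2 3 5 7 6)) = (0 6 7 5 3 2 4 1)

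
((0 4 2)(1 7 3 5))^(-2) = (0 4 2)(1 3)(5 7)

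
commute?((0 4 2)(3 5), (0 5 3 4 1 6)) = no:(0 4 2)(3 5)*(0 5 3 4 1 6) = (0 1 6)(2 5 4), (0 5 3 4 1 6)*(0 4 2)(3 5) = (0 3 2)(1 6 4)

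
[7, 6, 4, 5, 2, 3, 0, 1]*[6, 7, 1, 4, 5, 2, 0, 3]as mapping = [0→3, 1→0, 2→5, 3→2, 4→1, 5→4, 6→6, 7→7]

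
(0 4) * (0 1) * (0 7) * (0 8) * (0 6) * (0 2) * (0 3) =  (0 4 1 7 8 6 2 3)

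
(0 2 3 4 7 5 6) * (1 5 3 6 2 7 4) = (0 7 3 1 5 2 6)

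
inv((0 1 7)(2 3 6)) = (0 7 1)(2 6 3)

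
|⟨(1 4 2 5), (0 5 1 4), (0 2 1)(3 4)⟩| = 720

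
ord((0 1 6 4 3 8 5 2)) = 8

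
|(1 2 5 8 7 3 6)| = 7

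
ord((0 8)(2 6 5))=6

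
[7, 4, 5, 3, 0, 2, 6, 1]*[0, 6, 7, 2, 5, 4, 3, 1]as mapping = [0→1, 1→5, 2→4, 3→2, 4→0, 5→7, 6→3, 7→6]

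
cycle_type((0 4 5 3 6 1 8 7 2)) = 9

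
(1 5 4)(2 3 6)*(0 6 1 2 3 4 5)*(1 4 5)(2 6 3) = (0 3 4 6 2 5 1)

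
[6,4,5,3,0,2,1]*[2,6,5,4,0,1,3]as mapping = [0→3,1→0,2→1,3→4,4→2,5→5,6→6]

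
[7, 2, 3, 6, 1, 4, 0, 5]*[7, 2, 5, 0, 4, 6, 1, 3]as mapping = [0→3, 1→5, 2→0, 3→1, 4→2, 5→4, 6→7, 7→6]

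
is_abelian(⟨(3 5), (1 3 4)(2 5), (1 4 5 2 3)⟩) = no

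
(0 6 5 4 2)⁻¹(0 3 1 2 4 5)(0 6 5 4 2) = (0 2 4 6 3 1)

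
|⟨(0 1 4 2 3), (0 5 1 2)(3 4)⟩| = 360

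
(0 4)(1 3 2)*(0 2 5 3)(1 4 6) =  (0 6 1)(2 4)(3 5)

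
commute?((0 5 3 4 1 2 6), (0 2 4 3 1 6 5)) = no:(0 5 3 4 1 2 6)*(0 2 4 3 1 6 5) = (1 4 6 2 5), (0 2 4 3 1 6 5)*(0 5 3 4 1 2 6) = (0 6 3 2 1)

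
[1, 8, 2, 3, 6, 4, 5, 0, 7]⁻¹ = [7, 0, 2, 3, 5, 6, 4, 8, 1]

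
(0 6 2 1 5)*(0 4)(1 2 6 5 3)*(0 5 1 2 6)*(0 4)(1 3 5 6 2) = (0 3 1 5)(4 6)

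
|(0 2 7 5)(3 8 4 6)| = 4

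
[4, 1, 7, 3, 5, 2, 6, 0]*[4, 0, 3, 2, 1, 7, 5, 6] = [1, 0, 6, 2, 7, 3, 5, 4]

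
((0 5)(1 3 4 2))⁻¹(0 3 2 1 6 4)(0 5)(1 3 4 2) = (1 3 6 2 5 4)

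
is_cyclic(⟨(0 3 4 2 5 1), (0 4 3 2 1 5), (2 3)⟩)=no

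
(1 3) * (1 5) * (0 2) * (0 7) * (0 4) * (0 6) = (0 2 7 4 6)(1 3 5)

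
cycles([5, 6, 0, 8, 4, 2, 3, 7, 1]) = (0 5 2)(1 6 3 8)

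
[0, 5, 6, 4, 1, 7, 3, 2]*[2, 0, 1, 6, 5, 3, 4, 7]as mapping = [0→2, 1→3, 2→4, 3→5, 4→0, 5→7, 6→6, 7→1]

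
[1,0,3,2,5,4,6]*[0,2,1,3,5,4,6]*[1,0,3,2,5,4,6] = [3,1,2,0,5,4,6]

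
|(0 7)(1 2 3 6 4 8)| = 6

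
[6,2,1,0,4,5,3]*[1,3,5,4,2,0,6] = [6,5,3,1,2,0,4]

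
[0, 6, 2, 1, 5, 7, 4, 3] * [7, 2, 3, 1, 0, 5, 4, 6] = [7, 4, 3, 2, 5, 6, 0, 1]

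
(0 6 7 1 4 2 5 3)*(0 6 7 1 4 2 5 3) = (0 7 4 5)(1 2 3 6)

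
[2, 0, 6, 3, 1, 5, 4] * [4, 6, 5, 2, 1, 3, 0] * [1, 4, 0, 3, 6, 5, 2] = [5, 6, 1, 0, 2, 3, 4] 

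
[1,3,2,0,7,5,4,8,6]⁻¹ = [3,0,2,1,6,5,8,4,7]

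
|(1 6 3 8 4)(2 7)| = 10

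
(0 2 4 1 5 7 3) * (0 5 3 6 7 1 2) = (1 3 5)(2 4)(6 7)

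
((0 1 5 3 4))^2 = (0 5 4 1 3)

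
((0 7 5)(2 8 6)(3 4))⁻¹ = (0 5 7)(2 6 8)(3 4)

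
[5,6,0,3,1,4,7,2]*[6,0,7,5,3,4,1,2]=[4,1,6,5,0,3,2,7]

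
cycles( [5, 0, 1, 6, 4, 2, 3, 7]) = (0 5 2 1)(3 6)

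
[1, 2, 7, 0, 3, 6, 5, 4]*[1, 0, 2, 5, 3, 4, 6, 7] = [0, 2, 7, 1, 5, 6, 4, 3]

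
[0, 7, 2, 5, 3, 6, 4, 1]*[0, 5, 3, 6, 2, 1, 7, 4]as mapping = [0→0, 1→4, 2→3, 3→1, 4→6, 5→7, 6→2, 7→5]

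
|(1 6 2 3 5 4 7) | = 7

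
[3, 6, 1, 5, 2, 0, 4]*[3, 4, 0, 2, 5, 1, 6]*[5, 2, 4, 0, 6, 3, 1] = [4, 1, 6, 2, 5, 0, 3]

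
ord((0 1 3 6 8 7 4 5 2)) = 9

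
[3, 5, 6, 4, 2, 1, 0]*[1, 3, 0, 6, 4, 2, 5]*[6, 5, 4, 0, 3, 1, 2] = [2, 4, 1, 3, 6, 0, 5]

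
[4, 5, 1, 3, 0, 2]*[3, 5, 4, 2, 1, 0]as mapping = [0→1, 1→0, 2→5, 3→2, 4→3, 5→4]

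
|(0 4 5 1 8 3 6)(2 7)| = 14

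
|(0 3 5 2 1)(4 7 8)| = 15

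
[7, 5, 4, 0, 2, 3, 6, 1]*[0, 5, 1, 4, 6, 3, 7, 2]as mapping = [0→2, 1→3, 2→6, 3→0, 4→1, 5→4, 6→7, 7→5]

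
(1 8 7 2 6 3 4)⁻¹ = (1 4 3 6 2 7 8)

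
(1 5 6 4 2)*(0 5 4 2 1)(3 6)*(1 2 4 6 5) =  (0 1 6 4 2)(3 5)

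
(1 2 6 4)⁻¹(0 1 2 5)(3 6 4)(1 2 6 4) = (0 2 6 5)(1 3 4)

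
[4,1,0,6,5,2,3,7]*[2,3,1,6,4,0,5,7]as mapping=[0→4,1→3,2→2,3→5,4→0,5→1,6→6,7→7]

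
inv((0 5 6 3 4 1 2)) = (0 2 1 4 3 6 5)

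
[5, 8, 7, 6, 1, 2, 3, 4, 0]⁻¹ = [8, 4, 5, 6, 7, 0, 3, 2, 1]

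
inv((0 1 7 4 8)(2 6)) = (0 8 4 7 1)(2 6)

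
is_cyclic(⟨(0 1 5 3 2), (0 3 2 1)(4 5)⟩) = no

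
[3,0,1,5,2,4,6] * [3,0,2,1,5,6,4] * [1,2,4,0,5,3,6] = [2,0,1,6,4,3,5]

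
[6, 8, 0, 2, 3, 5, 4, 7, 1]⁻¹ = [2, 8, 3, 4, 6, 5, 0, 7, 1]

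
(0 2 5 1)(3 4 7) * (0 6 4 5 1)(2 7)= (0 7 3 5)(1 6 4 2)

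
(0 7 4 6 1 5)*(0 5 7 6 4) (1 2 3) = (0 6 2 3 1 7) 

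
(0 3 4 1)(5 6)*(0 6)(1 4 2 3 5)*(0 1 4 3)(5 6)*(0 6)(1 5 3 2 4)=(1 3 4 2 6)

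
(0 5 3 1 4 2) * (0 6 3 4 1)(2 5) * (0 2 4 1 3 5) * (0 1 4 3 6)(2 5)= (0 3 5 4 1 6 2)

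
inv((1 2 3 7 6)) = (1 6 7 3 2)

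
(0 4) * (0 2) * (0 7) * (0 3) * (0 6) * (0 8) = (0 4 2 7 3 6 8)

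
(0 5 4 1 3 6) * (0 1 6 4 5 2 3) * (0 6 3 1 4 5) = (0 2 1 6 4 3 5)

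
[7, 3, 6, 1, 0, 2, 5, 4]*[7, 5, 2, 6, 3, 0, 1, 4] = [4, 6, 1, 5, 7, 2, 0, 3]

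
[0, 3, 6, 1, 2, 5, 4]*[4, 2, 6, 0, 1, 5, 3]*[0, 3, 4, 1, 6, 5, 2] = [6, 0, 1, 4, 2, 5, 3] 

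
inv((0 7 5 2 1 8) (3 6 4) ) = (0 8 1 2 5 7) (3 4 6) 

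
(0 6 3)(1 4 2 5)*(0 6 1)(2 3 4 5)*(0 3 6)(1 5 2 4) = (0 5 3)(1 2 4 6)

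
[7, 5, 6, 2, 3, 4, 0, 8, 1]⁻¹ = [6, 8, 3, 4, 5, 1, 2, 0, 7]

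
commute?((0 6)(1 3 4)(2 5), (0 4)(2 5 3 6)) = no:(0 6)(1 3 4)(2 5) * (0 4)(2 5 3 6) = (0 2 3)(1 6 4), (0 4)(2 5 3 6) * (0 6)(1 3 4)(2 5) = (0 1 3)(4 6 5)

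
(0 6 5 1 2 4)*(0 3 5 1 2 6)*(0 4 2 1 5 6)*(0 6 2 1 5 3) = (0 4)(1 6 3 2)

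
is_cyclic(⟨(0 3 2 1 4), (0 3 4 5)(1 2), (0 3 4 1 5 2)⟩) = no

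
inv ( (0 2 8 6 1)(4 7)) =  (0 1 6 8 2)(4 7)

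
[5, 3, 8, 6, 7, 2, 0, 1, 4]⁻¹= [6, 7, 5, 1, 8, 0, 3, 4, 2]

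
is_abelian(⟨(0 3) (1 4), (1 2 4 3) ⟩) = no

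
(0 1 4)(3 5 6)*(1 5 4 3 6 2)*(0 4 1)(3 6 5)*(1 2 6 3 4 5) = (0 4 5 6 1 3 2)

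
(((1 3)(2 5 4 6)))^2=(2 4)(5 6)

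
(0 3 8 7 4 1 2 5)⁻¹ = (0 5 2 1 4 7 8 3)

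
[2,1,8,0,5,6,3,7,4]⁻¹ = [3,1,0,6,8,4,5,7,2]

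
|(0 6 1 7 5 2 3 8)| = 8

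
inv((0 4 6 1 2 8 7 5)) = (0 5 7 8 2 1 6 4)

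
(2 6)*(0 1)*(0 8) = (0 1 8)(2 6)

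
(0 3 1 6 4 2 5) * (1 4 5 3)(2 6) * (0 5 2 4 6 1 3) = (0 3 6 2)(1 4)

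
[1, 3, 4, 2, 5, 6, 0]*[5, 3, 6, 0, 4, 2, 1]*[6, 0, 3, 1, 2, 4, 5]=[1, 6, 2, 5, 3, 0, 4]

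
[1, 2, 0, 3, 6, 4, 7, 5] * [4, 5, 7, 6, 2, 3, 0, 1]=[5, 7, 4, 6, 0, 2, 1, 3]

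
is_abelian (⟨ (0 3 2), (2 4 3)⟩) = no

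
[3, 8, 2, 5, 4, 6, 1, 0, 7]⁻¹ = [7, 6, 2, 0, 4, 3, 5, 8, 1]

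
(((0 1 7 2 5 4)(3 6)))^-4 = (0 7 5)(1 2 4)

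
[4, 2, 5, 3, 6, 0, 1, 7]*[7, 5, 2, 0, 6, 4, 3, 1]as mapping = [0→6, 1→2, 2→4, 3→0, 4→3, 5→7, 6→5, 7→1]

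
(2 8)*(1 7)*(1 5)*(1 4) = (1 7 5 4)(2 8)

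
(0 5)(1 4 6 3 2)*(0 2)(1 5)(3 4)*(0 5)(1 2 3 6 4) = (0 2)(1 6)(3 5)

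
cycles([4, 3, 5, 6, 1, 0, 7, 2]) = (0 4 1 3 6 7 2 5) 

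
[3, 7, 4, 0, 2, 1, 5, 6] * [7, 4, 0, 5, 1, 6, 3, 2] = [5, 2, 1, 7, 0, 4, 6, 3]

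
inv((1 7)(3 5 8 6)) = (1 7)(3 6 8 5)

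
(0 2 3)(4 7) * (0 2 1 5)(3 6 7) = (0 1 5)(2 6 7 4 3)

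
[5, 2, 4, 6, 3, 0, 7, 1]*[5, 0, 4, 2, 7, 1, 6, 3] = [1, 4, 7, 6, 2, 5, 3, 0]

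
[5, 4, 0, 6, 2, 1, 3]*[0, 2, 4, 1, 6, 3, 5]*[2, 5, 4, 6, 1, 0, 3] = [6, 3, 2, 0, 1, 4, 5]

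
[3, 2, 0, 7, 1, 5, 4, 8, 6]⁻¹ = [2, 4, 1, 0, 6, 5, 8, 3, 7]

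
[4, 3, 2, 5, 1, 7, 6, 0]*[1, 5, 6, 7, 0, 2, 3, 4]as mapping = [0→0, 1→7, 2→6, 3→2, 4→5, 5→4, 6→3, 7→1]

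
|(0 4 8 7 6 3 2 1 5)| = 9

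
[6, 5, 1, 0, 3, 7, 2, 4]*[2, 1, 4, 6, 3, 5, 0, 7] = [0, 5, 1, 2, 6, 7, 4, 3]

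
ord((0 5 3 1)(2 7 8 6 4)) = 20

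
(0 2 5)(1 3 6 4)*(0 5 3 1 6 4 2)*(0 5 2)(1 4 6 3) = (0 5 2 1 4 3 6)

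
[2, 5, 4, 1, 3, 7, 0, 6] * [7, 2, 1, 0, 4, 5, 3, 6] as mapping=[0→1, 1→5, 2→4, 3→2, 4→0, 5→6, 6→7, 7→3] 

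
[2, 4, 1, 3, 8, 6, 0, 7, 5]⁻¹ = [6, 2, 0, 3, 1, 8, 5, 7, 4]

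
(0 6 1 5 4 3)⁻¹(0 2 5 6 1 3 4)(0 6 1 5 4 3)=(0 3 6 2 4 1 5)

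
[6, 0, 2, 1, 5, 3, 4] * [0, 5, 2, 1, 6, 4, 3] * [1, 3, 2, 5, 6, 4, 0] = [5, 1, 2, 4, 6, 3, 0]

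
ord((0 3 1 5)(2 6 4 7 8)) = 20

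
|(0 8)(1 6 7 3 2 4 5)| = 14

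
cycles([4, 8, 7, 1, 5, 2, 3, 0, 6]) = (0 4 5 2 7)(1 8 6 3)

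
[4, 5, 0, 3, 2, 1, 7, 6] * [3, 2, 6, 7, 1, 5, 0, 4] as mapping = [0→1, 1→5, 2→3, 3→7, 4→6, 5→2, 6→4, 7→0] 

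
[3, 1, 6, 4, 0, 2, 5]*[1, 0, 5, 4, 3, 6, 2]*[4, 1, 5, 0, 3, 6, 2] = [3, 4, 5, 0, 1, 6, 2]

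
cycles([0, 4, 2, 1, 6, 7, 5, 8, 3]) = (1 4 6 5 7 8 3)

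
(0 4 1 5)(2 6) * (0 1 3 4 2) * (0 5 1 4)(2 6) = (0 6 5 4 3)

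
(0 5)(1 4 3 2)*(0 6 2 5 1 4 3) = (0 1 3 5 6 2 4)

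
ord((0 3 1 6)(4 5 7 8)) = 4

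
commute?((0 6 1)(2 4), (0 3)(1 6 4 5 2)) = no:(0 6 1)(2 4)*(0 3)(1 6 4 5 2) = (0 4 1 3)(2 5), (0 3)(1 6 4 5 2)*(0 6 1)(2 4) = (0 3 6 2)(4 5)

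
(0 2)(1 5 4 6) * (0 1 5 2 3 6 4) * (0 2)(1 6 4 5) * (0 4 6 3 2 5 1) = (0 2 3 6)(1 4)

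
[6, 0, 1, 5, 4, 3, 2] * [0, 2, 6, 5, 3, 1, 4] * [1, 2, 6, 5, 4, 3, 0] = [4, 1, 6, 2, 5, 3, 0]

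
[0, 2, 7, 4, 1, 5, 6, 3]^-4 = [0, 2, 7, 4, 1, 5, 6, 3]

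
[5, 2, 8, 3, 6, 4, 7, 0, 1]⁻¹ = [7, 8, 1, 3, 5, 0, 4, 6, 2]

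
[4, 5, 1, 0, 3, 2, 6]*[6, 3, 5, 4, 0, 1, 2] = [0, 1, 3, 6, 4, 5, 2]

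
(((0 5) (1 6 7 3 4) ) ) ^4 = (1 4 3 7 6) 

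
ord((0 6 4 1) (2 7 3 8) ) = 4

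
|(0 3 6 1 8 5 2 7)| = 8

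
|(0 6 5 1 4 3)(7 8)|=6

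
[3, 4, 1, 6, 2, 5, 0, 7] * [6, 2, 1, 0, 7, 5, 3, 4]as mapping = [0→0, 1→7, 2→2, 3→3, 4→1, 5→5, 6→6, 7→4]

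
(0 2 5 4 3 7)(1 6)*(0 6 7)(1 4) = (0 2 5 1 7 6 4 3)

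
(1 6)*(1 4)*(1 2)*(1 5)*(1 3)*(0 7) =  (0 7)(1 6 4 2 5 3)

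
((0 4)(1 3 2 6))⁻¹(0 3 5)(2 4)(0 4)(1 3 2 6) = (0 6)(2 5 4)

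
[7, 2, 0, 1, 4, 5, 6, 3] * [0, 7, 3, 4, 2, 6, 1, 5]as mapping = [0→5, 1→3, 2→0, 3→7, 4→2, 5→6, 6→1, 7→4]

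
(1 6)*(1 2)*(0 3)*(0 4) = (0 3 4)(1 6 2)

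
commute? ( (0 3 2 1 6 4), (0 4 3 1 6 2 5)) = no: (0 3 2 1 6 4) * (0 4 3 1 6 2 5) = (0 1 2 6 3 5), (0 4 3 1 6 2 5) * (0 3 2 1 6 4) = (1 4 2 5 3 6)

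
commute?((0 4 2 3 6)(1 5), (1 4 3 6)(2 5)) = no:(0 4 2 3 6)(1 5) * (1 4 3 6)(2 5) = (0 3 1 2 6)(4 5), (1 4 3 6)(2 5) * (0 4 2 3 6)(1 5) = (0 4 6 5 3)(1 2)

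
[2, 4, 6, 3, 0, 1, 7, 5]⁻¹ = [4, 5, 0, 3, 1, 7, 2, 6]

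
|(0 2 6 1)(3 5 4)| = 12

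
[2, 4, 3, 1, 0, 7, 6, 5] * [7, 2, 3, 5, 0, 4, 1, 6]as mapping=[0→3, 1→0, 2→5, 3→2, 4→7, 5→6, 6→1, 7→4]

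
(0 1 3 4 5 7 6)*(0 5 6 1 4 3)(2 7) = (0 4 6 5 2 7 1)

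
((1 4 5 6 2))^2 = (1 5 2 4 6)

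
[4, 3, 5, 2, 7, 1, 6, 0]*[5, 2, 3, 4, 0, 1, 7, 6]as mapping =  [0→0, 1→4, 2→1, 3→3, 4→6, 5→2, 6→7, 7→5]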